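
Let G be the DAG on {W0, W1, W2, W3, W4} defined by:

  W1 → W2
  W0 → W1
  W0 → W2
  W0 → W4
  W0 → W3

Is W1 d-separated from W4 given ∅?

There are 2 undirected paths between W1 and W4; checking each against the conditioning set ∅:
  1. W1 ← W0 → W4 — W0:fork[open] ⇒ active
  2. W1 → W2 ← W0 → W4 — W2:collider[blocks]; W0:fork[open] ⇒ blocked
Since the path W1 ← W0 → W4 is active, W1 and W4 are not d-separated given ∅.

No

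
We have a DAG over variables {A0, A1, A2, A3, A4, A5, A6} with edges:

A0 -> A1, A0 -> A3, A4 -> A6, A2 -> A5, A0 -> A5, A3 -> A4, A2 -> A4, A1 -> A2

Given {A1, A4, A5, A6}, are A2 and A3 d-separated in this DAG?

There are 3 undirected paths between A2 and A3; checking each against the conditioning set {A1, A4, A5, A6}:
Path 1: A2 ← A1 ← A0 → A3
  A1 is a chain here and A1 is conditioned on, so the path is blocked at A1.
Path 2: A2 → A4 ← A3
  A4 is a collider and A4 is conditioned on, which opens it — no node blocks this path, so it is active.
Path 3: A2 → A5 ← A0 → A3
  A5 is a collider and A5 is conditioned on, which opens it; A0 is a fork and A0 is not conditioned on — no node blocks this path, so it is active.
At least one path is unblocked, so d-separation fails.

No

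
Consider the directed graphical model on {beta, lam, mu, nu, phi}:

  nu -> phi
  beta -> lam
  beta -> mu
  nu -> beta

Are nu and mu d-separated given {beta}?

Yes

There is one path between nu and mu:
  1. nu → beta → mu — beta:chain[blocks] ⇒ blocked
Every path is blocked, so nu and mu are d-separated given {beta}.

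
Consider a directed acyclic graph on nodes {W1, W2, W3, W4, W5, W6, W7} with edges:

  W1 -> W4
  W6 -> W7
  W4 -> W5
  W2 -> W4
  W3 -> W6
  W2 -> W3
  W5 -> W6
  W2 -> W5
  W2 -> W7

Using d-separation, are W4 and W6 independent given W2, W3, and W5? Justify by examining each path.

Yes

We examine all 6 paths between W4 and W6:
  1. W4 → W5 ← W2 → W7 ← W6 — W5:collider[open]; W2:fork[blocks]; W7:collider[blocks] ⇒ blocked
  2. W4 → W5 ← W2 → W3 → W6 — W5:collider[open]; W2:fork[blocks]; W3:chain[blocks] ⇒ blocked
  3. W4 → W5 → W6 — W5:chain[blocks] ⇒ blocked
  4. W4 ← W2 → W7 ← W6 — W2:fork[blocks]; W7:collider[blocks] ⇒ blocked
  5. W4 ← W2 → W3 → W6 — W2:fork[blocks]; W3:chain[blocks] ⇒ blocked
  6. W4 ← W2 → W5 → W6 — W2:fork[blocks]; W5:chain[blocks] ⇒ blocked
Since every path is blocked, d-separation holds.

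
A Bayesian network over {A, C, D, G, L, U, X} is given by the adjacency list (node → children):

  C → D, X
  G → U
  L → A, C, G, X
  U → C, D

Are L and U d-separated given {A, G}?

Enumerating the 5 paths from L to U and testing each for blocking by {A, G}:
  1. L → X ← C → D ← U — X:collider[blocks]; C:fork[open]; D:collider[blocks] ⇒ blocked
  2. L → X ← C ← U — X:collider[blocks]; C:chain[open] ⇒ blocked
  3. L → G → U — G:chain[blocks] ⇒ blocked
  4. L → C → D ← U — C:chain[open]; D:collider[blocks] ⇒ blocked
  5. L → C ← U — C:collider[blocks] ⇒ blocked
All paths are blocked; L ⊥ U | {A, G} holds.

Yes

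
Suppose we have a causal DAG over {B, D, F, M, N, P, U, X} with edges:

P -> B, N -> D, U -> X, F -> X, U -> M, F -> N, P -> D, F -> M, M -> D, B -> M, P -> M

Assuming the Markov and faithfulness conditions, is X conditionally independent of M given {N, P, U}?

We examine all 5 paths between X and M:
Path 1: X ← F → N → D ← P → B → M
  N is a chain here and N is conditioned on, so the path is blocked at N.
Path 2: X ← F → N → D ← P → M
  N is a chain here and N is conditioned on, so the path is blocked at N.
Path 3: X ← F → N → D ← M
  N is a chain here and N is conditioned on, so the path is blocked at N.
Path 4: X ← F → M
  F is a fork and F is not conditioned on — no node blocks this path, so it is active.
Path 5: X ← U → M
  U is a fork here and U is conditioned on, so the path is blocked at U.
Since the path X ← F → M is active, X and M are not d-separated given {N, P, U}.

No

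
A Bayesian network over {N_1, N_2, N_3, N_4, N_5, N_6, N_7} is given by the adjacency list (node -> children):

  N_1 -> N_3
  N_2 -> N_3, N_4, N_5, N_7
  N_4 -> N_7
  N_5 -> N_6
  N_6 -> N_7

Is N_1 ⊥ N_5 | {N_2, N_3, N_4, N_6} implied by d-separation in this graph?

3 paths connect N_1 and N_5; each must be blocked for d-separation to hold:
Path 1: N_1 → N_3 ← N_2 → N_5
  N_2 is a fork here and N_2 is conditioned on, so the path is blocked at N_2.
Path 2: N_1 → N_3 ← N_2 → N_4 → N_7 ← N_6 ← N_5
  N_2 is a fork here and N_2 is conditioned on, so the path is blocked at N_2.
Path 3: N_1 → N_3 ← N_2 → N_7 ← N_6 ← N_5
  N_2 is a fork here and N_2 is conditioned on, so the path is blocked at N_2.
Every path is blocked, so N_1 and N_5 are d-separated given {N_2, N_3, N_4, N_6}.

Yes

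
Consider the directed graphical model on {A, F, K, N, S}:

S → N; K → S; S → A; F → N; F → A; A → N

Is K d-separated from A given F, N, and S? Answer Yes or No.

There are 3 undirected paths between K and A; checking each against the conditioning set {F, N, S}:
Path 1: K → S → N ← A
  S is a chain here and S is conditioned on, so the path is blocked at S.
Path 2: K → S → N ← F → A
  S is a chain here and S is conditioned on, so the path is blocked at S.
Path 3: K → S → A
  S is a chain here and S is conditioned on, so the path is blocked at S.
Since every path is blocked, d-separation holds.

Yes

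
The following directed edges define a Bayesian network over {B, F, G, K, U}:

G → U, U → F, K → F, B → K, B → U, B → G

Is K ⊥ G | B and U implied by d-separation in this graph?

Enumerating the 4 paths from K to G and testing each for blocking by {B, U}:
Path 1: K ← B → G
  B is a fork here and B is conditioned on, so the path is blocked at B.
Path 2: K ← B → U ← G
  B is a fork here and B is conditioned on, so the path is blocked at B.
Path 3: K → F ← U ← B → G
  F is a collider here and neither F nor any of its descendants is conditioned on, so the collider stays closed — the path is blocked at F.
Path 4: K → F ← U ← G
  F is a collider here and neither F nor any of its descendants is conditioned on, so the collider stays closed — the path is blocked at F.
Since every path is blocked, d-separation holds.

Yes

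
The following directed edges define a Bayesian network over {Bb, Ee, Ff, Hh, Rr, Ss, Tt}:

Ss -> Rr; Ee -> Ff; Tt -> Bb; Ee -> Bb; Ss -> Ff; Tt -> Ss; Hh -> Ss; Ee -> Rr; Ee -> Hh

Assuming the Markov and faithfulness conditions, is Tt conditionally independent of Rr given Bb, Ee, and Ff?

6 paths connect Tt and Rr; each must be blocked for d-separation to hold:
  1. Tt → Ss → Ff ← Ee → Rr — Ss:chain[open]; Ff:collider[open]; Ee:fork[blocks] ⇒ blocked
  2. Tt → Ss ← Hh ← Ee → Rr — Ss:collider[open]; Hh:chain[open]; Ee:fork[blocks] ⇒ blocked
  3. Tt → Ss → Rr — Ss:chain[open] ⇒ active
  4. Tt → Bb ← Ee → Ff ← Ss → Rr — Bb:collider[open]; Ee:fork[blocks]; Ff:collider[open]; Ss:fork[open] ⇒ blocked
  5. Tt → Bb ← Ee → Hh → Ss → Rr — Bb:collider[open]; Ee:fork[blocks]; Hh:chain[open]; Ss:chain[open] ⇒ blocked
  6. Tt → Bb ← Ee → Rr — Bb:collider[open]; Ee:fork[blocks] ⇒ blocked
Since the path Tt → Ss → Rr is active, Tt and Rr are not d-separated given {Bb, Ee, Ff}.

No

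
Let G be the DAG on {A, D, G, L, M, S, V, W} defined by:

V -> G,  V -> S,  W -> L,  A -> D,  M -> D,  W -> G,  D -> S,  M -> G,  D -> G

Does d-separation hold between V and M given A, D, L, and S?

Yes

We examine all 4 paths between V and M:
Path 1: V → G ← D ← M
  G is a collider here and neither G nor any of its descendants is conditioned on, so the collider stays closed — the path is blocked at G.
Path 2: V → G ← M
  G is a collider here and neither G nor any of its descendants is conditioned on, so the collider stays closed — the path is blocked at G.
Path 3: V → S ← D → G ← M
  D is a fork here and D is conditioned on, so the path is blocked at D.
Path 4: V → S ← D ← M
  D is a chain here and D is conditioned on, so the path is blocked at D.
Every path is blocked, so V and M are d-separated given {A, D, L, S}.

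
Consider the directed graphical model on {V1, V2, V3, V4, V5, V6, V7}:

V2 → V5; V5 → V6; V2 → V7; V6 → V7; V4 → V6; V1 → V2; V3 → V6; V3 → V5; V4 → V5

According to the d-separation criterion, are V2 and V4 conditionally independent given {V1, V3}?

Yes

There are 6 undirected paths between V2 and V4; checking each against the conditioning set {V1, V3}:
Path 1: V2 → V5 → V6 ← V4
  V6 is a collider here and neither V6 nor any of its descendants is conditioned on, so the collider stays closed — the path is blocked at V6.
Path 2: V2 → V5 ← V3 → V6 ← V4
  V5 is a collider here and neither V5 nor any of its descendants is conditioned on, so the collider stays closed — the path is blocked at V5.
Path 3: V2 → V5 ← V4
  V5 is a collider here and neither V5 nor any of its descendants is conditioned on, so the collider stays closed — the path is blocked at V5.
Path 4: V2 → V7 ← V6 ← V5 ← V4
  V7 is a collider here and neither V7 nor any of its descendants is conditioned on, so the collider stays closed — the path is blocked at V7.
Path 5: V2 → V7 ← V6 ← V3 → V5 ← V4
  V7 is a collider here and neither V7 nor any of its descendants is conditioned on, so the collider stays closed — the path is blocked at V7.
Path 6: V2 → V7 ← V6 ← V4
  V7 is a collider here and neither V7 nor any of its descendants is conditioned on, so the collider stays closed — the path is blocked at V7.
Since every path is blocked, d-separation holds.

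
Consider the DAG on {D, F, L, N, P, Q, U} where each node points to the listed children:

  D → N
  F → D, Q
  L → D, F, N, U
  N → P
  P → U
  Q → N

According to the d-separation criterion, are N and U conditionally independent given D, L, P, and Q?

Yes — N and U are d-separated given {D, L, P, Q}.

We examine all 6 paths between N and U:
  1. N ← D ← F ← L → U — D:chain[blocks]; F:chain[open]; L:fork[blocks] ⇒ blocked
  2. N ← D ← L → U — D:chain[blocks]; L:fork[blocks] ⇒ blocked
  3. N → P → U — P:chain[blocks] ⇒ blocked
  4. N ← Q ← F → D ← L → U — Q:chain[blocks]; F:fork[open]; D:collider[open]; L:fork[blocks] ⇒ blocked
  5. N ← Q ← F ← L → U — Q:chain[blocks]; F:chain[open]; L:fork[blocks] ⇒ blocked
  6. N ← L → U — L:fork[blocks] ⇒ blocked
All paths are blocked; N ⊥ U | {D, L, P, Q} holds.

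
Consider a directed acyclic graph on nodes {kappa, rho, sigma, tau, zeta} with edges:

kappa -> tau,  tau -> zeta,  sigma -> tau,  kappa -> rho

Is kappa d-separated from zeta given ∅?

Only one path connects kappa and zeta:
Path 1: kappa → tau → zeta
  tau is a chain and tau is not conditioned on — no node blocks this path, so it is active.
At least one path is unblocked, so d-separation fails.

No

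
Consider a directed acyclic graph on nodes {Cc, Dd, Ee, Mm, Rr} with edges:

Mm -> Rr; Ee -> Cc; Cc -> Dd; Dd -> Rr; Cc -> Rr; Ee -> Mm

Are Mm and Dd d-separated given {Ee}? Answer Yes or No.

Yes — Mm and Dd are d-separated given {Ee}.

Enumerating the 4 paths from Mm to Dd and testing each for blocking by {Ee}:
  1. Mm ← Ee → Cc → Dd — Ee:fork[blocks]; Cc:chain[open] ⇒ blocked
  2. Mm ← Ee → Cc → Rr ← Dd — Ee:fork[blocks]; Cc:chain[open]; Rr:collider[blocks] ⇒ blocked
  3. Mm → Rr ← Dd — Rr:collider[blocks] ⇒ blocked
  4. Mm → Rr ← Cc → Dd — Rr:collider[blocks]; Cc:fork[open] ⇒ blocked
Every path is blocked, so Mm and Dd are d-separated given {Ee}.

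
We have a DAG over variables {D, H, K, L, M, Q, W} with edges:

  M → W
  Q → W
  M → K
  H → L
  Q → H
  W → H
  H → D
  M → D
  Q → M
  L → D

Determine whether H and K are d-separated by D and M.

Yes

We examine all 6 paths between H and K:
  1. H → L → D ← M → K — L:chain[open]; D:collider[open]; M:fork[blocks] ⇒ blocked
  2. H ← W ← Q → M → K — W:chain[open]; Q:fork[open]; M:chain[blocks] ⇒ blocked
  3. H ← W ← M → K — W:chain[open]; M:fork[blocks] ⇒ blocked
  4. H → D ← M → K — D:collider[open]; M:fork[blocks] ⇒ blocked
  5. H ← Q → W ← M → K — Q:fork[open]; W:collider[open]; M:fork[blocks] ⇒ blocked
  6. H ← Q → M → K — Q:fork[open]; M:chain[blocks] ⇒ blocked
All paths are blocked; H ⊥ K | {D, M} holds.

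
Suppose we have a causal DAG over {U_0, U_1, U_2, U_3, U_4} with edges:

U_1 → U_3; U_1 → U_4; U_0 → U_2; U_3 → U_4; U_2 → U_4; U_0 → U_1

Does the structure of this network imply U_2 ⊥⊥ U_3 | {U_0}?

We examine all 4 paths between U_2 and U_3:
  1. U_2 ← U_0 → U_1 → U_3 — U_0:fork[blocks]; U_1:chain[open] ⇒ blocked
  2. U_2 ← U_0 → U_1 → U_4 ← U_3 — U_0:fork[blocks]; U_1:chain[open]; U_4:collider[blocks] ⇒ blocked
  3. U_2 → U_4 ← U_3 — U_4:collider[blocks] ⇒ blocked
  4. U_2 → U_4 ← U_1 → U_3 — U_4:collider[blocks]; U_1:fork[open] ⇒ blocked
Every path is blocked, so U_2 and U_3 are d-separated given {U_0}.

Yes — U_2 and U_3 are d-separated given {U_0}.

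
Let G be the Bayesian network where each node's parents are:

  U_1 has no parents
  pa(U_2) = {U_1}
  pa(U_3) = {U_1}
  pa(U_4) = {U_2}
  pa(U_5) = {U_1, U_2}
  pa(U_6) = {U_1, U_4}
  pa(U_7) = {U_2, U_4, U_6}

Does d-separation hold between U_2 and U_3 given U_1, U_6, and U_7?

6 paths connect U_2 and U_3; each must be blocked for d-separation to hold:
Path 1: U_2 → U_7 ← U_4 → U_6 ← U_1 → U_3
  U_1 is a fork here and U_1 is conditioned on, so the path is blocked at U_1.
Path 2: U_2 → U_7 ← U_6 ← U_1 → U_3
  U_6 is a chain here and U_6 is conditioned on, so the path is blocked at U_6.
Path 3: U_2 → U_4 → U_7 ← U_6 ← U_1 → U_3
  U_6 is a chain here and U_6 is conditioned on, so the path is blocked at U_6.
Path 4: U_2 → U_4 → U_6 ← U_1 → U_3
  U_1 is a fork here and U_1 is conditioned on, so the path is blocked at U_1.
Path 5: U_2 → U_5 ← U_1 → U_3
  U_5 is a collider here and neither U_5 nor any of its descendants is conditioned on, so the collider stays closed — the path is blocked at U_5.
Path 6: U_2 ← U_1 → U_3
  U_1 is a fork here and U_1 is conditioned on, so the path is blocked at U_1.
Every path is blocked, so U_2 and U_3 are d-separated given {U_1, U_6, U_7}.

Yes — U_2 and U_3 are d-separated given {U_1, U_6, U_7}.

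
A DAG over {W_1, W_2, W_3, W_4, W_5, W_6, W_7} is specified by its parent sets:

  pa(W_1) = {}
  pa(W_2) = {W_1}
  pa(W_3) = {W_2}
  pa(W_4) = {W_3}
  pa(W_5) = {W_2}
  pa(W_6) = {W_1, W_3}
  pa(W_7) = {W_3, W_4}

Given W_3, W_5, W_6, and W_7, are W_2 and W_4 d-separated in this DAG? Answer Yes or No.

Enumerating the 4 paths from W_2 to W_4 and testing each for blocking by {W_3, W_5, W_6, W_7}:
Path 1: W_2 ← W_1 → W_6 ← W_3 → W_4
  W_3 is a fork here and W_3 is conditioned on, so the path is blocked at W_3.
Path 2: W_2 ← W_1 → W_6 ← W_3 → W_7 ← W_4
  W_3 is a fork here and W_3 is conditioned on, so the path is blocked at W_3.
Path 3: W_2 → W_3 → W_4
  W_3 is a chain here and W_3 is conditioned on, so the path is blocked at W_3.
Path 4: W_2 → W_3 → W_7 ← W_4
  W_3 is a chain here and W_3 is conditioned on, so the path is blocked at W_3.
Every path is blocked, so W_2 and W_4 are d-separated given {W_3, W_5, W_6, W_7}.

Yes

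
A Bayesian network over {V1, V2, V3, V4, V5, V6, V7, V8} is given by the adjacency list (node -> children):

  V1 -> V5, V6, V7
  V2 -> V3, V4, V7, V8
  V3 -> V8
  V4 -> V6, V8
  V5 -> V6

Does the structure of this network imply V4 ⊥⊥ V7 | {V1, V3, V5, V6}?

No

We examine all 5 paths between V4 and V7:
  1. V4 → V8 ← V3 ← V2 → V7 — V8:collider[blocks]; V3:chain[blocks]; V2:fork[open] ⇒ blocked
  2. V4 → V8 ← V2 → V7 — V8:collider[blocks]; V2:fork[open] ⇒ blocked
  3. V4 ← V2 → V7 — V2:fork[open] ⇒ active
  4. V4 → V6 ← V5 ← V1 → V7 — V6:collider[open]; V5:chain[blocks]; V1:fork[blocks] ⇒ blocked
  5. V4 → V6 ← V1 → V7 — V6:collider[open]; V1:fork[blocks] ⇒ blocked
Because an active path exists, V4 and V7 are not d-separated.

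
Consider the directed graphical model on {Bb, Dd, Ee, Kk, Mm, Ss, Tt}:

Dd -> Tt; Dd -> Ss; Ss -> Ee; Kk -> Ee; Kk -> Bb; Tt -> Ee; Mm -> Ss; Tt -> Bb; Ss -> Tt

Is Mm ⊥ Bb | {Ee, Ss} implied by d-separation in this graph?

We examine all 6 paths between Mm and Bb:
Path 1: Mm → Ss ← Dd → Tt → Bb
  Ss is a collider and Ss is conditioned on, which opens it; Dd is a fork and Dd is not conditioned on; Tt is a chain and Tt is not conditioned on — no node blocks this path, so it is active.
Path 2: Mm → Ss ← Dd → Tt → Ee ← Kk → Bb
  Ss is a collider and Ss is conditioned on, which opens it; Dd is a fork and Dd is not conditioned on; Tt is a chain and Tt is not conditioned on; Ee is a collider and Ee is conditioned on, which opens it; Kk is a fork and Kk is not conditioned on — no node blocks this path, so it is active.
Path 3: Mm → Ss → Tt → Bb
  Ss is a chain here and Ss is conditioned on, so the path is blocked at Ss.
Path 4: Mm → Ss → Tt → Ee ← Kk → Bb
  Ss is a chain here and Ss is conditioned on, so the path is blocked at Ss.
Path 5: Mm → Ss → Ee ← Kk → Bb
  Ss is a chain here and Ss is conditioned on, so the path is blocked at Ss.
Path 6: Mm → Ss → Ee ← Tt → Bb
  Ss is a chain here and Ss is conditioned on, so the path is blocked at Ss.
At least one path is unblocked, so d-separation fails.

No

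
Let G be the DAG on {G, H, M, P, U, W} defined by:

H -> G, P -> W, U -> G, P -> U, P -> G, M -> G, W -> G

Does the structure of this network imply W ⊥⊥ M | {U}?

Yes

We examine all 3 paths between W and M:
  1. W ← P → U → G ← M — P:fork[open]; U:chain[blocks]; G:collider[blocks] ⇒ blocked
  2. W ← P → G ← M — P:fork[open]; G:collider[blocks] ⇒ blocked
  3. W → G ← M — G:collider[blocks] ⇒ blocked
Every path is blocked, so W and M are d-separated given {U}.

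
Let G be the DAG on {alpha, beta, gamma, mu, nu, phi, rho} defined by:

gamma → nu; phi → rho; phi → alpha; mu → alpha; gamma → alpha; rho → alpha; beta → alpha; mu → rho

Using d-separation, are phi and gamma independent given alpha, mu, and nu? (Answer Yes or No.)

There are 3 undirected paths between phi and gamma; checking each against the conditioning set {alpha, mu, nu}:
  1. phi → alpha ← gamma — alpha:collider[open] ⇒ active
  2. phi → rho → alpha ← gamma — rho:chain[open]; alpha:collider[open] ⇒ active
  3. phi → rho ← mu → alpha ← gamma — rho:collider[open]; mu:fork[blocks]; alpha:collider[open] ⇒ blocked
At least one path is unblocked, so d-separation fails.

No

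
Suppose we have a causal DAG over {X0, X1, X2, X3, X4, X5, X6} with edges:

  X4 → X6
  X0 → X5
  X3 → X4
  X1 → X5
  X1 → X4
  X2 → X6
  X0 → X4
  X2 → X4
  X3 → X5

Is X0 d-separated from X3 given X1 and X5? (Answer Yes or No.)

No

4 paths connect X0 and X3; each must be blocked for d-separation to hold:
Path 1: X0 → X5 ← X3
  X5 is a collider and X5 is conditioned on, which opens it — no node blocks this path, so it is active.
Path 2: X0 → X5 ← X1 → X4 ← X3
  X1 is a fork here and X1 is conditioned on, so the path is blocked at X1.
Path 3: X0 → X4 ← X3
  X4 is a collider here and neither X4 nor any of its descendants is conditioned on, so the collider stays closed — the path is blocked at X4.
Path 4: X0 → X4 ← X1 → X5 ← X3
  X4 is a collider here and neither X4 nor any of its descendants is conditioned on, so the collider stays closed — the path is blocked at X4.
Because an active path exists, X0 and X3 are not d-separated.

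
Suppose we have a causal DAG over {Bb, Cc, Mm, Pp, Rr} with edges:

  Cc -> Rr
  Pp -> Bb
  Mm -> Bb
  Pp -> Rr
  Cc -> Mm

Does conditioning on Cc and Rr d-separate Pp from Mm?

We examine all 2 paths between Pp and Mm:
Path 1: Pp → Bb ← Mm
  Bb is a collider here and neither Bb nor any of its descendants is conditioned on, so the collider stays closed — the path is blocked at Bb.
Path 2: Pp → Rr ← Cc → Mm
  Cc is a fork here and Cc is conditioned on, so the path is blocked at Cc.
Since every path is blocked, d-separation holds.

Yes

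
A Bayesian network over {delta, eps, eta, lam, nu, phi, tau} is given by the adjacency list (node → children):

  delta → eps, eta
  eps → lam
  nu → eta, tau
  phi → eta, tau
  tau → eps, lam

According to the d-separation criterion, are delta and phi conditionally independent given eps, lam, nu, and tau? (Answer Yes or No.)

Yes

6 paths connect delta and phi; each must be blocked for d-separation to hold:
Path 1: delta → eta ← phi
  eta is a collider here and neither eta nor any of its descendants is conditioned on, so the collider stays closed — the path is blocked at eta.
Path 2: delta → eta ← nu → tau ← phi
  eta is a collider here and neither eta nor any of its descendants is conditioned on, so the collider stays closed — the path is blocked at eta.
Path 3: delta → eps ← tau ← phi
  tau is a chain here and tau is conditioned on, so the path is blocked at tau.
Path 4: delta → eps ← tau ← nu → eta ← phi
  tau is a chain here and tau is conditioned on, so the path is blocked at tau.
Path 5: delta → eps → lam ← tau ← phi
  eps is a chain here and eps is conditioned on, so the path is blocked at eps.
Path 6: delta → eps → lam ← tau ← nu → eta ← phi
  eps is a chain here and eps is conditioned on, so the path is blocked at eps.
Every path is blocked, so delta and phi are d-separated given {eps, lam, nu, tau}.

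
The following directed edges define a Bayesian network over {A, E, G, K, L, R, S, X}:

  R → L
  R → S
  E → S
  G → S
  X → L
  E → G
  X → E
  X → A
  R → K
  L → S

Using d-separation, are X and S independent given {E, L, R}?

We examine all 4 paths between X and S:
Path 1: X → E → G → S
  E is a chain here and E is conditioned on, so the path is blocked at E.
Path 2: X → E → S
  E is a chain here and E is conditioned on, so the path is blocked at E.
Path 3: X → L → S
  L is a chain here and L is conditioned on, so the path is blocked at L.
Path 4: X → L ← R → S
  R is a fork here and R is conditioned on, so the path is blocked at R.
All paths are blocked; X ⊥ S | {E, L, R} holds.

Yes — X and S are d-separated given {E, L, R}.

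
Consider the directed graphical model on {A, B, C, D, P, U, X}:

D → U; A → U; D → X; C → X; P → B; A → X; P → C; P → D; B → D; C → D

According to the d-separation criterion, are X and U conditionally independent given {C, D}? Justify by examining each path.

Enumerating the 5 paths from X to U and testing each for blocking by {C, D}:
  1. X ← C → D → U — C:fork[blocks]; D:chain[blocks] ⇒ blocked
  2. X ← C ← P → D → U — C:chain[blocks]; P:fork[open]; D:chain[blocks] ⇒ blocked
  3. X ← C ← P → B → D → U — C:chain[blocks]; P:fork[open]; B:chain[open]; D:chain[blocks] ⇒ blocked
  4. X ← D → U — D:fork[blocks] ⇒ blocked
  5. X ← A → U — A:fork[open] ⇒ active
Since the path X ← A → U is active, X and U are not d-separated given {C, D}.

No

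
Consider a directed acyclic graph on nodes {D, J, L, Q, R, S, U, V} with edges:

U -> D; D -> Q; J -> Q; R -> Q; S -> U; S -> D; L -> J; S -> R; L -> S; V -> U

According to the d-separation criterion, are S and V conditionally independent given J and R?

Yes

We examine all 4 paths between S and V:
Path 1: S → U ← V
  U is a collider here and neither U nor any of its descendants is conditioned on, so the collider stays closed — the path is blocked at U.
Path 2: S → R → Q ← D ← U ← V
  R is a chain here and R is conditioned on, so the path is blocked at R.
Path 3: S → D ← U ← V
  D is a collider here and neither D nor any of its descendants is conditioned on, so the collider stays closed — the path is blocked at D.
Path 4: S ← L → J → Q ← D ← U ← V
  J is a chain here and J is conditioned on, so the path is blocked at J.
Since every path is blocked, d-separation holds.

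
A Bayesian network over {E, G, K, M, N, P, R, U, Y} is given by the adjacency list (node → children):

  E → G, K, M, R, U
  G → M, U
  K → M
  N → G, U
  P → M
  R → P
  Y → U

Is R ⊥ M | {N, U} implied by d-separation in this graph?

Enumerating the 6 paths from R to M and testing each for blocking by {N, U}:
Path 1: R ← E → M
  E is a fork and E is not conditioned on — no node blocks this path, so it is active.
Path 2: R ← E → K → M
  E is a fork and E is not conditioned on; K is a chain and K is not conditioned on — no node blocks this path, so it is active.
Path 3: R ← E → G → M
  E is a fork and E is not conditioned on; G is a chain and G is not conditioned on — no node blocks this path, so it is active.
Path 4: R ← E → U ← N → G → M
  N is a fork here and N is conditioned on, so the path is blocked at N.
Path 5: R ← E → U ← G → M
  E is a fork and E is not conditioned on; U is a collider and U is conditioned on, which opens it; G is a fork and G is not conditioned on — no node blocks this path, so it is active.
Path 6: R → P → M
  P is a chain and P is not conditioned on — no node blocks this path, so it is active.
Since the path R ← E → M is active, R and M are not d-separated given {N, U}.

No — R and M are not d-separated given {N, U}.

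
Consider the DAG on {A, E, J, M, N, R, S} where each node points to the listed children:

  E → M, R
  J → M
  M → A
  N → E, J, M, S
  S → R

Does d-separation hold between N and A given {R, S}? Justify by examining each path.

We examine all 4 paths between N and A:
  1. N → J → M → A — J:chain[open]; M:chain[open] ⇒ active
  2. N → S → R ← E → M → A — S:chain[blocks]; R:collider[open]; E:fork[open]; M:chain[open] ⇒ blocked
  3. N → E → M → A — E:chain[open]; M:chain[open] ⇒ active
  4. N → M → A — M:chain[open] ⇒ active
At least one path is unblocked, so d-separation fails.

No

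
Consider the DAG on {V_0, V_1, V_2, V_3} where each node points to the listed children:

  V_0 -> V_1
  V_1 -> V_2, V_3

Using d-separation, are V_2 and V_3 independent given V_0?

There is one path between V_2 and V_3:
  1. V_2 ← V_1 → V_3 — V_1:fork[open] ⇒ active
Since the path V_2 ← V_1 → V_3 is active, V_2 and V_3 are not d-separated given {V_0}.

No — V_2 and V_3 are not d-separated given {V_0}.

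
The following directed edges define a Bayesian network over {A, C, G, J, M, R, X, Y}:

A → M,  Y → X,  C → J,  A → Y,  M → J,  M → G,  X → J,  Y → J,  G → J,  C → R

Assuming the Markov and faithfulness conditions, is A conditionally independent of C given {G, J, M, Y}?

Enumerating the 4 paths from A to C and testing each for blocking by {G, J, M, Y}:
Path 1: A → Y → J ← C
  Y is a chain here and Y is conditioned on, so the path is blocked at Y.
Path 2: A → Y → X → J ← C
  Y is a chain here and Y is conditioned on, so the path is blocked at Y.
Path 3: A → M → J ← C
  M is a chain here and M is conditioned on, so the path is blocked at M.
Path 4: A → M → G → J ← C
  M is a chain here and M is conditioned on, so the path is blocked at M.
All paths are blocked; A ⊥ C | {G, J, M, Y} holds.

Yes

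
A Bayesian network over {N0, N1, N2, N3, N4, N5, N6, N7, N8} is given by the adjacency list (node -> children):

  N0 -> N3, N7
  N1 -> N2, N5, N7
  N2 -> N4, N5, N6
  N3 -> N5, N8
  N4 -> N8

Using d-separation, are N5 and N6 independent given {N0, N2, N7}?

Yes — N5 and N6 are d-separated given {N0, N2, N7}.

We examine all 5 paths between N5 and N6:
  1. N5 ← N3 ← N0 → N7 ← N1 → N2 → N6 — N3:chain[open]; N0:fork[blocks]; N7:collider[open]; N1:fork[open]; N2:chain[blocks] ⇒ blocked
  2. N5 ← N3 → N8 ← N4 ← N2 → N6 — N3:fork[open]; N8:collider[blocks]; N4:chain[open]; N2:fork[blocks] ⇒ blocked
  3. N5 ← N1 → N7 ← N0 → N3 → N8 ← N4 ← N2 → N6 — N1:fork[open]; N7:collider[open]; N0:fork[blocks]; N3:chain[open]; N8:collider[blocks]; N4:chain[open]; N2:fork[blocks] ⇒ blocked
  4. N5 ← N1 → N2 → N6 — N1:fork[open]; N2:chain[blocks] ⇒ blocked
  5. N5 ← N2 → N6 — N2:fork[blocks] ⇒ blocked
All paths are blocked; N5 ⊥ N6 | {N0, N2, N7} holds.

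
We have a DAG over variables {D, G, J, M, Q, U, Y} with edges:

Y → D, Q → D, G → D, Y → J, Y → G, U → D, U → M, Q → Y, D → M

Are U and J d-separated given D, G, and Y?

6 paths connect U and J; each must be blocked for d-separation to hold:
Path 1: U → D ← Y → J
  Y is a fork here and Y is conditioned on, so the path is blocked at Y.
Path 2: U → D ← G ← Y → J
  G is a chain here and G is conditioned on, so the path is blocked at G.
Path 3: U → D ← Q → Y → J
  Y is a chain here and Y is conditioned on, so the path is blocked at Y.
Path 4: U → M ← D ← Y → J
  M is a collider here and neither M nor any of its descendants is conditioned on, so the collider stays closed — the path is blocked at M.
Path 5: U → M ← D ← G ← Y → J
  M is a collider here and neither M nor any of its descendants is conditioned on, so the collider stays closed — the path is blocked at M.
Path 6: U → M ← D ← Q → Y → J
  M is a collider here and neither M nor any of its descendants is conditioned on, so the collider stays closed — the path is blocked at M.
All paths are blocked; U ⊥ J | {D, G, Y} holds.

Yes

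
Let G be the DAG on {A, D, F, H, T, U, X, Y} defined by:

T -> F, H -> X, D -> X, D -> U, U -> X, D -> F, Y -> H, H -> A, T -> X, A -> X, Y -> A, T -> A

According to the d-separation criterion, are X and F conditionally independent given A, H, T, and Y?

We examine all 6 paths between X and F:
Path 1: X ← T → F
  T is a fork here and T is conditioned on, so the path is blocked at T.
Path 2: X ← D → F
  D is a fork and D is not conditioned on — no node blocks this path, so it is active.
Path 3: X ← A ← T → F
  A is a chain here and A is conditioned on, so the path is blocked at A.
Path 4: X ← U ← D → F
  U is a chain and U is not conditioned on; D is a fork and D is not conditioned on — no node blocks this path, so it is active.
Path 5: X ← H ← Y → A ← T → F
  H is a chain here and H is conditioned on, so the path is blocked at H.
Path 6: X ← H → A ← T → F
  H is a fork here and H is conditioned on, so the path is blocked at H.
Since the path X ← D → F is active, X and F are not d-separated given {A, H, T, Y}.

No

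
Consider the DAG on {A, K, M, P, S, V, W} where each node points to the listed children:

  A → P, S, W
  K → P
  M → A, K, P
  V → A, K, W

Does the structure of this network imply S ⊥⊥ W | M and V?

Enumerating the 6 paths from S to W and testing each for blocking by {M, V}:
Path 1: S ← A ← V → W
  V is a fork here and V is conditioned on, so the path is blocked at V.
Path 2: S ← A → W
  A is a fork and A is not conditioned on — no node blocks this path, so it is active.
Path 3: S ← A → P ← K ← V → W
  P is a collider here and neither P nor any of its descendants is conditioned on, so the collider stays closed — the path is blocked at P.
Path 4: S ← A → P ← M → K ← V → W
  P is a collider here and neither P nor any of its descendants is conditioned on, so the collider stays closed — the path is blocked at P.
Path 5: S ← A ← M → K ← V → W
  M is a fork here and M is conditioned on, so the path is blocked at M.
Path 6: S ← A ← M → P ← K ← V → W
  M is a fork here and M is conditioned on, so the path is blocked at M.
At least one path is unblocked, so d-separation fails.

No — S and W are not d-separated given {M, V}.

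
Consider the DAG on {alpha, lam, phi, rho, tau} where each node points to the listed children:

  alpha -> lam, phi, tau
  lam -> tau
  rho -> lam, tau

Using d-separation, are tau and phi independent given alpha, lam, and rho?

3 paths connect tau and phi; each must be blocked for d-separation to hold:
  1. tau ← rho → lam ← alpha → phi — rho:fork[blocks]; lam:collider[open]; alpha:fork[blocks] ⇒ blocked
  2. tau ← alpha → phi — alpha:fork[blocks] ⇒ blocked
  3. tau ← lam ← alpha → phi — lam:chain[blocks]; alpha:fork[blocks] ⇒ blocked
Since every path is blocked, d-separation holds.

Yes — tau and phi are d-separated given {alpha, lam, rho}.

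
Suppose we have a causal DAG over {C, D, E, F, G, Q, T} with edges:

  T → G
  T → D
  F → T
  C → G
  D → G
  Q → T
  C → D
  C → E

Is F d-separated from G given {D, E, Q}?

We examine all 3 paths between F and G:
Path 1: F → T → D → G
  D is a chain here and D is conditioned on, so the path is blocked at D.
Path 2: F → T → D ← C → G
  T is a chain and T is not conditioned on; D is a collider and D is conditioned on, which opens it; C is a fork and C is not conditioned on — no node blocks this path, so it is active.
Path 3: F → T → G
  T is a chain and T is not conditioned on — no node blocks this path, so it is active.
Since the path F → T → D ← C → G is active, F and G are not d-separated given {D, E, Q}.

No — F and G are not d-separated given {D, E, Q}.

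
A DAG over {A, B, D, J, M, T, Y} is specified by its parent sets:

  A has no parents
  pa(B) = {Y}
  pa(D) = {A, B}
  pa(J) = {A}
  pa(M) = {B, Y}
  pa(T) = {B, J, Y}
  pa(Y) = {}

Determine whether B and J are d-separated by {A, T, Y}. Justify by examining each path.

There are 4 undirected paths between B and J; checking each against the conditioning set {A, T, Y}:
  1. B ← Y → T ← J — Y:fork[blocks]; T:collider[open] ⇒ blocked
  2. B → D ← A → J — D:collider[blocks]; A:fork[blocks] ⇒ blocked
  3. B → M ← Y → T ← J — M:collider[blocks]; Y:fork[blocks]; T:collider[open] ⇒ blocked
  4. B → T ← J — T:collider[open] ⇒ active
Because an active path exists, B and J are not d-separated.

No — B and J are not d-separated given {A, T, Y}.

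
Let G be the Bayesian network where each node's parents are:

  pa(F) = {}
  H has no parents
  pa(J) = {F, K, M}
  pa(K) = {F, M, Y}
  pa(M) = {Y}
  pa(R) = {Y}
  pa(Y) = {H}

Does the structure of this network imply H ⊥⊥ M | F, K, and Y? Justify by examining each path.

There are 4 undirected paths between H and M; checking each against the conditioning set {F, K, Y}:
Path 1: H → Y → K → J ← M
  Y is a chain here and Y is conditioned on, so the path is blocked at Y.
Path 2: H → Y → K ← F → J ← M
  Y is a chain here and Y is conditioned on, so the path is blocked at Y.
Path 3: H → Y → K ← M
  Y is a chain here and Y is conditioned on, so the path is blocked at Y.
Path 4: H → Y → M
  Y is a chain here and Y is conditioned on, so the path is blocked at Y.
All paths are blocked; H ⊥ M | {F, K, Y} holds.

Yes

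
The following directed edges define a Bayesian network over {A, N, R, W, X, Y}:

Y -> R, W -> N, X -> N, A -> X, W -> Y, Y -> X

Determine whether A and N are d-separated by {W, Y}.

No

Enumerating the 2 paths from A to N and testing each for blocking by {W, Y}:
Path 1: A → X → N
  X is a chain and X is not conditioned on — no node blocks this path, so it is active.
Path 2: A → X ← Y ← W → N
  X is a collider here and neither X nor any of its descendants is conditioned on, so the collider stays closed — the path is blocked at X.
Because an active path exists, A and N are not d-separated.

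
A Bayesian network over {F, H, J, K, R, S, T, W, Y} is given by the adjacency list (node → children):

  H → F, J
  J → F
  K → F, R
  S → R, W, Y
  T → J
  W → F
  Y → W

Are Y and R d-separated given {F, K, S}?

4 paths connect Y and R; each must be blocked for d-separation to hold:
Path 1: Y → W → F ← K → R
  K is a fork here and K is conditioned on, so the path is blocked at K.
Path 2: Y → W ← S → R
  S is a fork here and S is conditioned on, so the path is blocked at S.
Path 3: Y ← S → W → F ← K → R
  S is a fork here and S is conditioned on, so the path is blocked at S.
Path 4: Y ← S → R
  S is a fork here and S is conditioned on, so the path is blocked at S.
All paths are blocked; Y ⊥ R | {F, K, S} holds.

Yes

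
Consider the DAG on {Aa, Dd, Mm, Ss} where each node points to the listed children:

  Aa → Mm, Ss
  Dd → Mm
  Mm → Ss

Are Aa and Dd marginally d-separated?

We examine all 2 paths between Aa and Dd:
Path 1: Aa → Mm ← Dd
  Mm is a collider here and neither Mm nor any of its descendants is conditioned on, so the collider stays closed — the path is blocked at Mm.
Path 2: Aa → Ss ← Mm ← Dd
  Ss is a collider here and neither Ss nor any of its descendants is conditioned on, so the collider stays closed — the path is blocked at Ss.
All paths are blocked; Aa ⊥ Dd | ∅ holds.

Yes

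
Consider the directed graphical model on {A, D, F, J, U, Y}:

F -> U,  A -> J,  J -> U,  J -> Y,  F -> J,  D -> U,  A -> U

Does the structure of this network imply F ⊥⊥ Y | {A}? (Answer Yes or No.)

Enumerating the 3 paths from F to Y and testing each for blocking by {A}:
Path 1: F → U ← A → J → Y
  U is a collider here and neither U nor any of its descendants is conditioned on, so the collider stays closed — the path is blocked at U.
Path 2: F → U ← J → Y
  U is a collider here and neither U nor any of its descendants is conditioned on, so the collider stays closed — the path is blocked at U.
Path 3: F → J → Y
  J is a chain and J is not conditioned on — no node blocks this path, so it is active.
Since the path F → J → Y is active, F and Y are not d-separated given {A}.

No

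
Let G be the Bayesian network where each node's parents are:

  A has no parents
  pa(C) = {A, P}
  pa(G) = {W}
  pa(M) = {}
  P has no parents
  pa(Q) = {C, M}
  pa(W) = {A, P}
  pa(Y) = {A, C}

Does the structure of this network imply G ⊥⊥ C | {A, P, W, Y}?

We examine all 3 paths between G and C:
Path 1: G ← W ← A → C
  W is a chain here and W is conditioned on, so the path is blocked at W.
Path 2: G ← W ← A → Y ← C
  W is a chain here and W is conditioned on, so the path is blocked at W.
Path 3: G ← W ← P → C
  W is a chain here and W is conditioned on, so the path is blocked at W.
Every path is blocked, so G and C are d-separated given {A, P, W, Y}.

Yes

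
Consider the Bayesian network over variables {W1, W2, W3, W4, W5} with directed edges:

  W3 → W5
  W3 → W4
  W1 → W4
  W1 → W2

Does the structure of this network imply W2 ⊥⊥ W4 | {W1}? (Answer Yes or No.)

Yes

The only undirected path from W2 to W4 is:
Path 1: W2 ← W1 → W4
  W1 is a fork here and W1 is conditioned on, so the path is blocked at W1.
Since every path is blocked, d-separation holds.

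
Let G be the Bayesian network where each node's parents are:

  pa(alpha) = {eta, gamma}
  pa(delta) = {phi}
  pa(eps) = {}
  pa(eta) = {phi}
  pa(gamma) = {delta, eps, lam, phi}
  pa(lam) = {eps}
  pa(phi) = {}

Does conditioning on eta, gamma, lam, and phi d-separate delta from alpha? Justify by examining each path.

Yes

There are 4 undirected paths between delta and alpha; checking each against the conditioning set {eta, gamma, lam, phi}:
  1. delta → gamma → alpha — gamma:chain[blocks] ⇒ blocked
  2. delta → gamma ← phi → eta → alpha — gamma:collider[open]; phi:fork[blocks]; eta:chain[blocks] ⇒ blocked
  3. delta ← phi → gamma → alpha — phi:fork[blocks]; gamma:chain[blocks] ⇒ blocked
  4. delta ← phi → eta → alpha — phi:fork[blocks]; eta:chain[blocks] ⇒ blocked
Since every path is blocked, d-separation holds.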